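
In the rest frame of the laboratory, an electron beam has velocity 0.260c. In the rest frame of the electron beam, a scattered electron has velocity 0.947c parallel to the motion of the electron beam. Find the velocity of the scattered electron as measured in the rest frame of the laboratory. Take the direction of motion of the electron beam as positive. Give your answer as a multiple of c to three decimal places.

0.969c

With v = 0.260 and u' = 0.947 (in units of c),
u = (u' + v)/(1 + u'v/c²):
u = (0.947 + 0.260) / (1 + 0.947·0.260) = 1.2070/1.2462 = 0.9685
(Galilean addition would give +1.207c, exceeding c.)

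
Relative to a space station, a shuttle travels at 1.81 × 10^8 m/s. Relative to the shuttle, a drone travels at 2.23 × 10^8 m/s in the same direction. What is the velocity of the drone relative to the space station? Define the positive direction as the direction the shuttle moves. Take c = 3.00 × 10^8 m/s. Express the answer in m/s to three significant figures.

In units of c (dividing by 3.00 × 10^8 m/s): v = 0.603, u' = 0.743.
u = (u' + v)/(1 + u'v/c²):
u = (0.743 + 0.603) / (1 + 0.743·0.603) = 1.3467/1.4485 = 0.9297
Converting back: u = 0.9297 × 3.00 × 10^8 m/s.

2.79 × 10^8 m/s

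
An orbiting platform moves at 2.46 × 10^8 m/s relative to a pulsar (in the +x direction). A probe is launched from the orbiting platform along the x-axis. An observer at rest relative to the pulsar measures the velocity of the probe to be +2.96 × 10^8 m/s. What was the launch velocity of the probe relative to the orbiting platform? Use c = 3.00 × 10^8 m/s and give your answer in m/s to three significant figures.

v = 0.820c, u = 0.987c.
Invert the composition law: u' = (u − v)/(1 − uv/c²).
u' = (0.987 − 0.820) / (1 − (0.987)(0.820)) = 0.1667/0.1909 = 0.8729.
u' = 0.8729 × 3.00 × 10^8 m/s.

+2.62 × 10^8 m/s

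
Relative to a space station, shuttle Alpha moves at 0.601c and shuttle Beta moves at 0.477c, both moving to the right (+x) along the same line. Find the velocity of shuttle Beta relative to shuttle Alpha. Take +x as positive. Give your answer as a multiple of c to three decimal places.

β_A = 0.601, β_B = 0.477.
Transform to A's frame with the inverse velocity-addition law: u' = (u − v)/(1 − uv/c²), taking u = β_B and v = β_A.
u' = (0.477 − 0.601) / (1 − (0.601)(0.477)) = -0.1240/0.7133 = -0.1738.

-0.174c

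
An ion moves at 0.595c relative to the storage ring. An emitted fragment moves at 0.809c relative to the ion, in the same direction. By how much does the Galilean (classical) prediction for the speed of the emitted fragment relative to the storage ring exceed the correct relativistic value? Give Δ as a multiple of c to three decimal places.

Galilean: u_cl = 0.809 + 0.595 = 1.4040.
Relativistic: u_rel = (0.809 + 0.595) / (1 + 0.809·0.595) = 1.4040/1.4814 = 0.9478.
Δ = 1.4040 − 0.9478 = 0.4562.
(The classical prediction exceeds c; the relativistic result does not.)

Δ = 0.456c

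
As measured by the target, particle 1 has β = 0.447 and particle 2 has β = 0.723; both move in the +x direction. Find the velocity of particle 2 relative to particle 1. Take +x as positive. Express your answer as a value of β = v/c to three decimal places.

β_A = 0.447, β_B = 0.723.
Transform to A's frame with the inverse velocity-addition law: u' = (u − v)/(1 − uv/c²), taking u = β_B and v = β_A.
u' = (0.723 − 0.447) / (1 − (0.447)(0.723)) = 0.2760/0.6768 = 0.4078.

β = +0.408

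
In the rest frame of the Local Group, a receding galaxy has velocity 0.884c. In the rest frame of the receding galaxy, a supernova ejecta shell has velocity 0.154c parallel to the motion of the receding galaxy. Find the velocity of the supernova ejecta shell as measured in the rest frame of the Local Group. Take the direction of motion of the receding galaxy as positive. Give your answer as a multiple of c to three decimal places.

0.914c

With v = 0.884 and u' = 0.154 (in units of c),
u = (u' + v)/(1 + u'v/c²):
u = (0.154 + 0.884) / (1 + 0.154·0.884) = 1.0380/1.1361 = 0.9136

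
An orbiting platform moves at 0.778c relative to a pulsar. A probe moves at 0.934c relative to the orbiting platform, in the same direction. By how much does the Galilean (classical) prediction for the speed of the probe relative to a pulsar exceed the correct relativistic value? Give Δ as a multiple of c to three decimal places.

Galilean: u_cl = 0.934 + 0.778 = 1.7120.
Relativistic: u_rel = (0.934 + 0.778) / (1 + 0.934·0.778) = 1.7120/1.7267 = 0.9915.
Δ = 1.7120 − 0.9915 = 0.7205.
(The classical prediction exceeds c; the relativistic result does not.)

Δ = 0.720c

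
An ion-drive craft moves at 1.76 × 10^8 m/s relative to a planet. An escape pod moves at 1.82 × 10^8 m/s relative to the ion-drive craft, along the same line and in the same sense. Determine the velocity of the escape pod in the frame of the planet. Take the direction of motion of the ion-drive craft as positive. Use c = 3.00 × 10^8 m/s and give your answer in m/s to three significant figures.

In units of c (dividing by 3.00 × 10^8 m/s): v = 0.587, u' = 0.607.
u = (u' + v)/(1 + u'v/c²):
u = (0.607 + 0.587) / (1 + 0.607·0.587) = 1.1933/1.3559 = 0.8801
(Galilean addition would give +1.193c, exceeding c.)
Converting back: u = 0.8801 × 3.00 × 10^8 m/s.

2.64 × 10^8 m/s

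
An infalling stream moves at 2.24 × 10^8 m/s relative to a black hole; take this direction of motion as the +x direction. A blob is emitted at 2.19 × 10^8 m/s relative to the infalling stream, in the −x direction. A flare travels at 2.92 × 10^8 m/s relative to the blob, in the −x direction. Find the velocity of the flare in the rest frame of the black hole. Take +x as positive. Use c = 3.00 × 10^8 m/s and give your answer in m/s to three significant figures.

Apply u = (u' + v)/(1 + u'v/c²) successively, working outward toward the black hole.
(Dividing each given speed by c = 3.00 × 10^8 m/s to work in units of c.)
Start: velocity of the infalling stream relative to the black hole = 0.7467c.
Compose with the blob (u' = -0.730 in the infalling stream frame): u_1 = (-0.730 + 0.747) / (1 + (-0.730)·0.747) = 0.0167/0.4549 = 0.0366.
Compose with the flare (u' = -0.973 in the blob frame): u_2 = (-0.973 + 0.037) / (1 + (-0.973)·0.037) = -0.9367/0.9643 = -0.9713.
So u = -0.9713 × 3.00 × 10^8 m/s.

-2.91 × 10^8 m/s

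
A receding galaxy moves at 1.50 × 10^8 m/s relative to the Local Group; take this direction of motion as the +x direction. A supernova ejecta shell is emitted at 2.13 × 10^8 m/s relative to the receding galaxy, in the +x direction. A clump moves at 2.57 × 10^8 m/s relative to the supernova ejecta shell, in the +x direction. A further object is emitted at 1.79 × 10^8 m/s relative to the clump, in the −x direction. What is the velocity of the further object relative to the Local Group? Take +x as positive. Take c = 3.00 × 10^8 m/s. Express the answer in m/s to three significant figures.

+2.90 × 10^8 m/s

Apply u = (u' + v)/(1 + u'v/c²) successively, working outward toward the Local Group.
(Dividing each given speed by c = 3.00 × 10^8 m/s to work in units of c.)
Start: velocity of the receding galaxy relative to the Local Group = 0.5000c.
Compose with the supernova ejecta shell (u' = 0.710 in the receding galaxy frame): u_1 = (0.710 + 0.500) / (1 + 0.710·0.500) = 1.2100/1.3550 = 0.8930.
Compose with the clump (u' = 0.857 in the supernova ejecta shell frame): u_2 = (0.857 + 0.893) / (1 + 0.857·0.893) = 1.7497/1.7650 = 0.9913.
Compose with the further object (u' = -0.597 in the clump frame): u_3 = (-0.597 + 0.991) / (1 + (-0.597)·0.991) = 0.3946/0.4085 = 0.9660.
So u = 0.9660 × 3.00 × 10^8 m/s.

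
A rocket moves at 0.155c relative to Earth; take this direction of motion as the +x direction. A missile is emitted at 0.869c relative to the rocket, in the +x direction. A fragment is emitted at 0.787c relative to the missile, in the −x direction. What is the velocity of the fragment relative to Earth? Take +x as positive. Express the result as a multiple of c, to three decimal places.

+0.398c

Apply u = (u' + v)/(1 + u'v/c²) successively, working outward toward Earth.
Start: velocity of the rocket relative to Earth = 0.1550c.
Compose with the missile (u' = 0.869 in the rocket frame): u_1 = (0.869 + 0.155) / (1 + 0.869·0.155) = 1.0240/1.1347 = 0.9024.
Compose with the fragment (u' = -0.787 in the missile frame): u_2 = (-0.787 + 0.902) / (1 + (-0.787)·0.902) = 0.1154/0.2898 = 0.3984.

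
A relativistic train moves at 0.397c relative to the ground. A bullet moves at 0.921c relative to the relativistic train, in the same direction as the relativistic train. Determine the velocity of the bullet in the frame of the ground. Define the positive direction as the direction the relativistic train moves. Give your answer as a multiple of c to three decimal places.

0.965c

With v = 0.397 and u' = 0.921 (in units of c),
u = (u' + v)/(1 + u'v/c²):
u = (0.921 + 0.397) / (1 + 0.921·0.397) = 1.3180/1.3656 = 0.9651
(Galilean addition would give +1.318c, exceeding c.)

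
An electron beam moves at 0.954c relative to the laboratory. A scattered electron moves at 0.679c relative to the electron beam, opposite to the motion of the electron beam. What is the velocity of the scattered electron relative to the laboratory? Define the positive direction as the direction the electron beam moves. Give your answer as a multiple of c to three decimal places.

+0.781c

With v = 0.954 and u' = -0.679 (in units of c),
u = (u' + v)/(1 + u'v/c²):
u = (-0.679 + 0.954) / (1 + (-0.679)·0.954) = 0.2750/0.3522 = 0.7807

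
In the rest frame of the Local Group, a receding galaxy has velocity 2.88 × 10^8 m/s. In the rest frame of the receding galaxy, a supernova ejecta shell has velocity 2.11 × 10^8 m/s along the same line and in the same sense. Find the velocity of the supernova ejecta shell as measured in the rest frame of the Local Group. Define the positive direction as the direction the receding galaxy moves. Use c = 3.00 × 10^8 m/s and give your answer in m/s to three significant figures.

2.98 × 10^8 m/s

In units of c (dividing by 3.00 × 10^8 m/s): v = 0.960, u' = 0.703.
u = (u' + v)/(1 + u'v/c²):
u = (0.703 + 0.960) / (1 + 0.703·0.960) = 1.6633/1.6752 = 0.9929
Converting back: u = 0.9929 × 3.00 × 10^8 m/s.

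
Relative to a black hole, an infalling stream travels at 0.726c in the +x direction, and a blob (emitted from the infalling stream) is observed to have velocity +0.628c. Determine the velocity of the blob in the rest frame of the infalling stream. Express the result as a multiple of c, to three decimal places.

Invert the composition law: u' = (u − v)/(1 − uv/c²).
u' = (0.628 − 0.726) / (1 − (0.628)(0.726)) = -0.0980/0.5441 = -0.1801.

-0.180c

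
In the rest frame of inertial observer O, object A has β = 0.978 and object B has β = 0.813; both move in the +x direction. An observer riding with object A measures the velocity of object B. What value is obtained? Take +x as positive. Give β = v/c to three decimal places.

β_A = 0.978, β_B = 0.813.
Transform to A's frame with the inverse velocity-addition law: u' = (u − v)/(1 − uv/c²), taking u = β_B and v = β_A.
u' = (0.813 − 0.978) / (1 − (0.978)(0.813)) = -0.1650/0.2049 = -0.8053.

β = -0.805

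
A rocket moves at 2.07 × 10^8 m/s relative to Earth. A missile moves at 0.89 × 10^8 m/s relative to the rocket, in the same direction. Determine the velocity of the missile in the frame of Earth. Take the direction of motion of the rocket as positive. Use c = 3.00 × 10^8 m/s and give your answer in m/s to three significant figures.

2.46 × 10^8 m/s

In units of c (dividing by 3.00 × 10^8 m/s): v = 0.690, u' = 0.297.
u = (u' + v)/(1 + u'v/c²):
u = (0.297 + 0.690) / (1 + 0.297·0.690) = 0.9867/1.2047 = 0.8190
(Galilean addition would give +0.987c.)
Converting back: u = 0.8190 × 3.00 × 10^8 m/s.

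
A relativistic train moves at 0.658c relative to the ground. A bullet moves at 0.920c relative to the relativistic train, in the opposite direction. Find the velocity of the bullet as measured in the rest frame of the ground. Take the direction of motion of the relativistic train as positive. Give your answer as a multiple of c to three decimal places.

-0.664c

With v = 0.658 and u' = -0.920 (in units of c),
u = (u' + v)/(1 + u'v/c²):
u = (-0.920 + 0.658) / (1 + (-0.920)·0.658) = -0.2620/0.3946 = -0.6639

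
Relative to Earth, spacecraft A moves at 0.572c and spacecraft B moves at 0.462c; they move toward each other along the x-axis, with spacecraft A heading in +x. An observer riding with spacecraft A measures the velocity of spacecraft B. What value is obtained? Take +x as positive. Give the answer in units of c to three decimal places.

-0.818c

β_A = 0.572, β_B = -0.462.
Transform to A's frame with the inverse velocity-addition law: u' = (u − v)/(1 − uv/c²), taking u = β_B and v = β_A.
u' = (-0.462 − 0.572) / (1 − (0.572)(-0.462)) = -1.0340/1.2643 = -0.8179.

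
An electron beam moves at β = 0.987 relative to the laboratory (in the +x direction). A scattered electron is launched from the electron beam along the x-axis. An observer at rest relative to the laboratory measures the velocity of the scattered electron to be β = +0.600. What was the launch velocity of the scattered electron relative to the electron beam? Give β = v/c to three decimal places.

Invert the composition law: u' = (u − v)/(1 − uv/c²).
u' = (0.600 − 0.987) / (1 − (0.600)(0.987)) = -0.3870/0.4078 = -0.9490.

β = -0.949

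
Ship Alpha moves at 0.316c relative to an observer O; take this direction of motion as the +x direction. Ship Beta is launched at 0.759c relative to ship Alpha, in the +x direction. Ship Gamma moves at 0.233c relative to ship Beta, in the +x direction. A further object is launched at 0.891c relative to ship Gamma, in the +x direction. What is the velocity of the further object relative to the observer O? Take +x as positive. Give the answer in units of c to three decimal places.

0.995c

Apply u = (u' + v)/(1 + u'v/c²) successively, working outward toward the observer O.
Start: velocity of ship Alpha relative to the observer O = 0.3160c.
Compose with ship Beta (u' = 0.759 in ship Alpha frame): u_1 = (0.759 + 0.316) / (1 + 0.759·0.316) = 1.0750/1.2398 = 0.8670.
Compose with ship Gamma (u' = 0.233 in ship Beta frame): u_2 = (0.233 + 0.867) / (1 + 0.233·0.867) = 1.1000/1.2020 = 0.9152.
Compose with the further object (u' = 0.891 in ship Gamma frame): u_3 = (0.891 + 0.915) / (1 + 0.891·0.915) = 1.8062/1.8154 = 0.9949.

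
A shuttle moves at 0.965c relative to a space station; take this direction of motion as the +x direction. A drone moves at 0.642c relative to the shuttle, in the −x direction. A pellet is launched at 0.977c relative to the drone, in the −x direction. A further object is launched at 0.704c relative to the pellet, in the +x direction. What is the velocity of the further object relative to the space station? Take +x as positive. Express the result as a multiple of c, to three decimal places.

-0.099c

Apply u = (u' + v)/(1 + u'v/c²) successively, working outward toward the space station.
Start: velocity of the shuttle relative to the space station = 0.9650c.
Compose with the drone (u' = -0.642 in the shuttle frame): u_1 = (-0.642 + 0.965) / (1 + (-0.642)·0.965) = 0.3230/0.3805 = 0.8489.
Compose with the pellet (u' = -0.977 in the drone frame): u_2 = (-0.977 + 0.849) / (1 + (-0.977)·0.849) = -0.1281/0.1706 = -0.7507.
Compose with the further object (u' = 0.704 in the pellet frame): u_3 = (0.704 + (-0.751)) / (1 + 0.704·(-0.751)) = -0.0467/0.4715 = -0.0990.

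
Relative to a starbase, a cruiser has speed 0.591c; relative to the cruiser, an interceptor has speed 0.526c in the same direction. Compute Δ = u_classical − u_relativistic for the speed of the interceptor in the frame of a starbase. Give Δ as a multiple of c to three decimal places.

Galilean: u_cl = 0.526 + 0.591 = 1.1170.
Relativistic: u_rel = (0.526 + 0.591) / (1 + 0.526·0.591) = 1.1170/1.3109 = 0.8521.
Δ = 1.1170 − 0.8521 = 0.2649.
(The classical prediction exceeds c; the relativistic result does not.)

Δ = 0.265c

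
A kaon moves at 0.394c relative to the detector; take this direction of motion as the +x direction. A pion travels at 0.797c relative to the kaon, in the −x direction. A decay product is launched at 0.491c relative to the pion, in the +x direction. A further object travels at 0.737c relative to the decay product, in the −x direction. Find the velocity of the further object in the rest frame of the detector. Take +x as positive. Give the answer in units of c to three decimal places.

Apply u = (u' + v)/(1 + u'v/c²) successively, working outward toward the detector.
Start: velocity of the kaon relative to the detector = 0.3940c.
Compose with the pion (u' = -0.797 in the kaon frame): u_1 = (-0.797 + 0.394) / (1 + (-0.797)·0.394) = -0.4030/0.6860 = -0.5875.
Compose with the decay product (u' = 0.491 in the pion frame): u_2 = (0.491 + (-0.587)) / (1 + 0.491·(-0.587)) = -0.0965/0.7115 = -0.1356.
Compose with the further object (u' = -0.737 in the decay product frame): u_3 = (-0.737 + (-0.136)) / (1 + (-0.737)·(-0.136)) = -0.8726/1.0999 = -0.7933.

-0.793c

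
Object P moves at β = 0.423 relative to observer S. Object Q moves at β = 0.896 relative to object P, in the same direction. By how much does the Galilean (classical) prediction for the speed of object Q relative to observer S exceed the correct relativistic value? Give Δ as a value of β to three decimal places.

Δ = 0.363

Galilean: u_cl = 0.896 + 0.423 = 1.3190.
Relativistic: u_rel = (0.896 + 0.423) / (1 + 0.896·0.423) = 1.3190/1.3790 = 0.9565.
Δ = 1.3190 − 0.9565 = 0.3625.
(The classical prediction exceeds c; the relativistic result does not.)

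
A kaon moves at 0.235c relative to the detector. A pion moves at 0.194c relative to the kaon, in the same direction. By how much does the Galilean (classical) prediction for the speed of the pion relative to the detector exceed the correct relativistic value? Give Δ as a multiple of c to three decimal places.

Δ = 0.019c

Galilean: u_cl = 0.194 + 0.235 = 0.4290.
Relativistic: u_rel = (0.194 + 0.235) / (1 + 0.194·0.235) = 0.4290/1.0456 = 0.4103.
Δ = 0.4290 − 0.4103 = 0.0187.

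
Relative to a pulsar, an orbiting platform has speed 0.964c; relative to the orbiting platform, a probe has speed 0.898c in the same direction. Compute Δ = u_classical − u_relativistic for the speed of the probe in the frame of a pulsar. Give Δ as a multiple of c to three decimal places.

Galilean: u_cl = 0.898 + 0.964 = 1.8620.
Relativistic: u_rel = (0.898 + 0.964) / (1 + 0.898·0.964) = 1.8620/1.8657 = 0.9980.
Δ = 1.8620 − 0.9980 = 0.8640.
(The classical prediction exceeds c; the relativistic result does not.)

Δ = 0.864c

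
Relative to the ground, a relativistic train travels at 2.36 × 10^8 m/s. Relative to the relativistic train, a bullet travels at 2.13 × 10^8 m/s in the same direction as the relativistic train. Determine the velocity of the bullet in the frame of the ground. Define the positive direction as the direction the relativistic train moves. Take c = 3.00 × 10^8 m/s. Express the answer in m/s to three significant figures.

In units of c (dividing by 3.00 × 10^8 m/s): v = 0.787, u' = 0.710.
u = (u' + v)/(1 + u'v/c²):
u = (0.710 + 0.787) / (1 + 0.710·0.787) = 1.4967/1.5585 = 0.9603
(Galilean addition would give +1.497c, exceeding c.)
Converting back: u = 0.9603 × 3.00 × 10^8 m/s.

2.88 × 10^8 m/s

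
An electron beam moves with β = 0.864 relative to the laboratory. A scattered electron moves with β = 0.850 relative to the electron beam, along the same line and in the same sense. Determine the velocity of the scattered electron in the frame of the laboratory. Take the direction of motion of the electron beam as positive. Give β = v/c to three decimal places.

With v = 0.864 and u' = 0.850 (in units of c),
u = (u' + v)/(1 + u'v/c²):
u = (0.850 + 0.864) / (1 + 0.850·0.864) = 1.7140/1.7344 = 0.9882
(Galilean addition would give +1.714c, exceeding c.)

β = 0.988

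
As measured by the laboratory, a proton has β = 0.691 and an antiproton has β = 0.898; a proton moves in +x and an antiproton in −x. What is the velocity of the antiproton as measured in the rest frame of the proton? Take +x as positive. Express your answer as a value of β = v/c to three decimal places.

β = -0.981

β_A = 0.691, β_B = -0.898.
Transform to A's frame with the inverse velocity-addition law: u' = (u − v)/(1 − uv/c²), taking u = β_B and v = β_A.
u' = (-0.898 − 0.691) / (1 − (0.691)(-0.898)) = -1.5890/1.6205 = -0.9806.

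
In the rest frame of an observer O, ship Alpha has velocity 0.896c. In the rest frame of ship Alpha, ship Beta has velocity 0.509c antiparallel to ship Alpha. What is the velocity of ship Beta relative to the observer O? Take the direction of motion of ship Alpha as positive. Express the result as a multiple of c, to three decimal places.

+0.711c

With v = 0.896 and u' = -0.509 (in units of c),
u = (u' + v)/(1 + u'v/c²):
u = (-0.509 + 0.896) / (1 + (-0.509)·0.896) = 0.3870/0.5439 = 0.7115
(Galilean addition would give +0.387c.)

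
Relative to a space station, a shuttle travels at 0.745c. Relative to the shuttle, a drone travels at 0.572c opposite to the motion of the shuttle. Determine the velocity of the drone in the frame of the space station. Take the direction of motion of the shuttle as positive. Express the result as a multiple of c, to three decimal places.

With v = 0.745 and u' = -0.572 (in units of c),
u = (u' + v)/(1 + u'v/c²):
u = (-0.572 + 0.745) / (1 + (-0.572)·0.745) = 0.1730/0.5739 = 0.3015
(Galilean addition would give +0.173c.)

+0.301c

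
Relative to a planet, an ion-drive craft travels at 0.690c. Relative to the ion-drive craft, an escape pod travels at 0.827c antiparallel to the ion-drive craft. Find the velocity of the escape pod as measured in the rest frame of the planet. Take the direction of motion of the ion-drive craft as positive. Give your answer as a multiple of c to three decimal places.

With v = 0.690 and u' = -0.827 (in units of c),
u = (u' + v)/(1 + u'v/c²):
u = (-0.827 + 0.690) / (1 + (-0.827)·0.690) = -0.1370/0.4294 = -0.3191
(Galilean addition would give -0.137c.)

-0.319c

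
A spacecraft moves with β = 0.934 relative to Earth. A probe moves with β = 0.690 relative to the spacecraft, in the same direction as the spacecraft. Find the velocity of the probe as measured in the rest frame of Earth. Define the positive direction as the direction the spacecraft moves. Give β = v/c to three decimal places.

β = 0.988

With v = 0.934 and u' = 0.690 (in units of c),
u = (u' + v)/(1 + u'v/c²):
u = (0.690 + 0.934) / (1 + 0.690·0.934) = 1.6240/1.6445 = 0.9876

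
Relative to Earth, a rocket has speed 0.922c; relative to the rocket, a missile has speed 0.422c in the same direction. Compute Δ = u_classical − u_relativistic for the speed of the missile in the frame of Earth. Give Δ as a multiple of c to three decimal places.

Galilean: u_cl = 0.422 + 0.922 = 1.3440.
Relativistic: u_rel = (0.422 + 0.922) / (1 + 0.422·0.922) = 1.3440/1.3891 = 0.9675.
Δ = 1.3440 − 0.9675 = 0.3765.
(The classical prediction exceeds c; the relativistic result does not.)

Δ = 0.376c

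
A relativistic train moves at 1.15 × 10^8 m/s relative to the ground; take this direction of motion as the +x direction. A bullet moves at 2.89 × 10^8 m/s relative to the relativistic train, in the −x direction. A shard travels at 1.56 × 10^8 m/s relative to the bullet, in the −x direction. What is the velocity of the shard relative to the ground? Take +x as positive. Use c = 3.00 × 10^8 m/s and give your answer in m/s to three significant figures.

Apply u = (u' + v)/(1 + u'v/c²) successively, working outward toward the ground.
(Dividing each given speed by c = 3.00 × 10^8 m/s to work in units of c.)
Start: velocity of the relativistic train relative to the ground = 0.3833c.
Compose with the bullet (u' = -0.963 in the relativistic train frame): u_1 = (-0.963 + 0.383) / (1 + (-0.963)·0.383) = -0.5800/0.6307 = -0.9196.
Compose with the shard (u' = -0.520 in the bullet frame): u_2 = (-0.520 + (-0.920)) / (1 + (-0.520)·(-0.920)) = -1.4396/1.4782 = -0.9739.
So u = -0.9739 × 3.00 × 10^8 m/s.

-2.92 × 10^8 m/s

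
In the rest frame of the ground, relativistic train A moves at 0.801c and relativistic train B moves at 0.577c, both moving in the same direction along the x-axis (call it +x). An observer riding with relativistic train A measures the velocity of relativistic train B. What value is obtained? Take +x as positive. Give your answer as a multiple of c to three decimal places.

β_A = 0.801, β_B = 0.577.
Transform to A's frame with the inverse velocity-addition law: u' = (u − v)/(1 − uv/c²), taking u = β_B and v = β_A.
u' = (0.577 − 0.801) / (1 − (0.801)(0.577)) = -0.2240/0.5378 = -0.4165.

-0.416c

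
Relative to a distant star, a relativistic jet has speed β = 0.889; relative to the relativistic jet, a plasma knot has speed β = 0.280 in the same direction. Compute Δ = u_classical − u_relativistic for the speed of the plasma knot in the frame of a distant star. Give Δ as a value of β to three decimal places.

Δ = 0.233

Galilean: u_cl = 0.280 + 0.889 = 1.1690.
Relativistic: u_rel = (0.280 + 0.889) / (1 + 0.280·0.889) = 1.1690/1.2489 = 0.9360.
Δ = 1.1690 − 0.9360 = 0.2330.
(The classical prediction exceeds c; the relativistic result does not.)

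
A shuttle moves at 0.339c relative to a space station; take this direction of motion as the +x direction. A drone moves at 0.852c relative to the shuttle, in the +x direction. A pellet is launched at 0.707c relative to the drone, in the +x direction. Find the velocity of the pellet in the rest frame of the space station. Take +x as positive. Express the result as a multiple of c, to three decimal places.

Apply u = (u' + v)/(1 + u'v/c²) successively, working outward toward the space station.
Start: velocity of the shuttle relative to the space station = 0.3390c.
Compose with the drone (u' = 0.852 in the shuttle frame): u_1 = (0.852 + 0.339) / (1 + 0.852·0.339) = 1.1910/1.2888 = 0.9241.
Compose with the pellet (u' = 0.707 in the drone frame): u_2 = (0.707 + 0.924) / (1 + 0.707·0.924) = 1.6311/1.6533 = 0.9865.

0.987c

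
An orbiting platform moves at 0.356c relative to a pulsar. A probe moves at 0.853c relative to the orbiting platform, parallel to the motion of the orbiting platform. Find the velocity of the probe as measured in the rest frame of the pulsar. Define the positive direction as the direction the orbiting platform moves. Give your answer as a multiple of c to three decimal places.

With v = 0.356 and u' = 0.853 (in units of c),
u = (u' + v)/(1 + u'v/c²):
u = (0.853 + 0.356) / (1 + 0.853·0.356) = 1.2090/1.3037 = 0.9274
(Galilean addition would give +1.209c, exceeding c.)

0.927c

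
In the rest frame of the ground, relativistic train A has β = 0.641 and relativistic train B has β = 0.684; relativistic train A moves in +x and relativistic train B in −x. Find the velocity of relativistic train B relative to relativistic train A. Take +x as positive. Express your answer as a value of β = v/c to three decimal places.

β_A = 0.641, β_B = -0.684.
Transform to A's frame with the inverse velocity-addition law: u' = (u − v)/(1 − uv/c²), taking u = β_B and v = β_A.
u' = (-0.684 − 0.641) / (1 − (0.641)(-0.684)) = -1.3250/1.4384 = -0.9211.

β = -0.921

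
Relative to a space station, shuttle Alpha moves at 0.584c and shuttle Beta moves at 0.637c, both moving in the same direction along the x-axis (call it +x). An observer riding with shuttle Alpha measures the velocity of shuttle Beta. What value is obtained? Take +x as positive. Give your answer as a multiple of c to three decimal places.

β_A = 0.584, β_B = 0.637.
Transform to A's frame with the inverse velocity-addition law: u' = (u − v)/(1 − uv/c²), taking u = β_B and v = β_A.
u' = (0.637 − 0.584) / (1 − (0.584)(0.637)) = 0.0530/0.6280 = 0.0844.

+0.084c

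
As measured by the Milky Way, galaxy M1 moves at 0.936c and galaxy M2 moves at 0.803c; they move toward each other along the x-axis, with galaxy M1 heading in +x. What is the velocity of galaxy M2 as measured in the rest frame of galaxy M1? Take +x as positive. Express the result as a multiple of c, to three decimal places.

β_A = 0.936, β_B = -0.803.
Transform to A's frame with the inverse velocity-addition law: u' = (u − v)/(1 − uv/c²), taking u = β_B and v = β_A.
u' = (-0.803 − 0.936) / (1 − (0.936)(-0.803)) = -1.7390/1.7516 = -0.9928.

-0.993c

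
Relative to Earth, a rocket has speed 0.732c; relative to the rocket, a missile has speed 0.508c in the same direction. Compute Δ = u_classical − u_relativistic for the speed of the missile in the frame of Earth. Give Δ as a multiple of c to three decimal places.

Galilean: u_cl = 0.508 + 0.732 = 1.2400.
Relativistic: u_rel = (0.508 + 0.732) / (1 + 0.508·0.732) = 1.2400/1.3719 = 0.9039.
Δ = 1.2400 − 0.9039 = 0.3361.
(The classical prediction exceeds c; the relativistic result does not.)

Δ = 0.336c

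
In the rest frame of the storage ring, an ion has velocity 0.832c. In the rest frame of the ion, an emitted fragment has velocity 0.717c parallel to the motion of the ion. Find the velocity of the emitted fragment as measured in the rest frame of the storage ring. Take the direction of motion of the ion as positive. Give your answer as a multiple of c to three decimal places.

With v = 0.832 and u' = 0.717 (in units of c),
u = (u' + v)/(1 + u'v/c²):
u = (0.717 + 0.832) / (1 + 0.717·0.832) = 1.5490/1.5965 = 0.9702
(Galilean addition would give +1.549c, exceeding c.)

0.970c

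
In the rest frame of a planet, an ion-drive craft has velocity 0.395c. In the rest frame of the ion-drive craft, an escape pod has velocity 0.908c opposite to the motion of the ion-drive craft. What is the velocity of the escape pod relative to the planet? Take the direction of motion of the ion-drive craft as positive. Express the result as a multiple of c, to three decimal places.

With v = 0.395 and u' = -0.908 (in units of c),
u = (u' + v)/(1 + u'v/c²):
u = (-0.908 + 0.395) / (1 + (-0.908)·0.395) = -0.5130/0.6413 = -0.7999

-0.800c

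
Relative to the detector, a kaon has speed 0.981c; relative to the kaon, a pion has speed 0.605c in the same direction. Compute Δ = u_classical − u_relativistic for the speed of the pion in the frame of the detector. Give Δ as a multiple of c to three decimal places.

Δ = 0.591c

Galilean: u_cl = 0.605 + 0.981 = 1.5860.
Relativistic: u_rel = (0.605 + 0.981) / (1 + 0.605·0.981) = 1.5860/1.5935 = 0.9953.
Δ = 1.5860 − 0.9953 = 0.5907.
(The classical prediction exceeds c; the relativistic result does not.)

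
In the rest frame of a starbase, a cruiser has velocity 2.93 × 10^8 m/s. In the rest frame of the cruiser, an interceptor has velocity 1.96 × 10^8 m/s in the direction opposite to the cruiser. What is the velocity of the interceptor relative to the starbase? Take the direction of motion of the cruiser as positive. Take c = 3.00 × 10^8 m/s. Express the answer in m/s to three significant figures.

In units of c (dividing by 3.00 × 10^8 m/s): v = 0.977, u' = -0.653.
u = (u' + v)/(1 + u'v/c²):
u = (-0.653 + 0.977) / (1 + (-0.653)·0.977) = 0.3233/0.3619 = 0.8934
(Galilean addition would give +0.323c.)
Converting back: u = 0.8934 × 3.00 × 10^8 m/s.

+2.68 × 10^8 m/s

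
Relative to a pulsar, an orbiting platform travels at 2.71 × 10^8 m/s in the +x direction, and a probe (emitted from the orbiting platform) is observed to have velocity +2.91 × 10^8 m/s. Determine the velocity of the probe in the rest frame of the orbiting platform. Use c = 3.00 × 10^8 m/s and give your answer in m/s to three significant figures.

v = 0.903c, u = 0.970c.
Invert the composition law: u' = (u − v)/(1 − uv/c²).
u' = (0.970 − 0.903) / (1 − (0.970)(0.903)) = 0.0667/0.1238 = 0.5386.
u' = 0.5386 × 3.00 × 10^8 m/s.

+1.62 × 10^8 m/s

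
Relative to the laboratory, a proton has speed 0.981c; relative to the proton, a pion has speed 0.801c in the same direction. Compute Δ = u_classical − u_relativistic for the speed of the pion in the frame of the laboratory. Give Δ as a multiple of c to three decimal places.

Galilean: u_cl = 0.801 + 0.981 = 1.7820.
Relativistic: u_rel = (0.801 + 0.981) / (1 + 0.801·0.981) = 1.7820/1.7858 = 0.9979.
Δ = 1.7820 − 0.9979 = 0.7841.
(The classical prediction exceeds c; the relativistic result does not.)

Δ = 0.784c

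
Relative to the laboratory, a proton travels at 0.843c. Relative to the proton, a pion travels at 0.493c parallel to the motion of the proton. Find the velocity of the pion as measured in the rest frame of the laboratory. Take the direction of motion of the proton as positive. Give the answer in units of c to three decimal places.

With v = 0.843 and u' = 0.493 (in units of c),
u = (u' + v)/(1 + u'v/c²):
u = (0.493 + 0.843) / (1 + 0.493·0.843) = 1.3360/1.4156 = 0.9438

0.944c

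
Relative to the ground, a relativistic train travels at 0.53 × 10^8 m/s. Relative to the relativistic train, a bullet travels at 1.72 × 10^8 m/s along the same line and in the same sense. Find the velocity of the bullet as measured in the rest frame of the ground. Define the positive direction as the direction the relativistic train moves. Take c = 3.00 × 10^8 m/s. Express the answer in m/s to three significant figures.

In units of c (dividing by 3.00 × 10^8 m/s): v = 0.177, u' = 0.573.
u = (u' + v)/(1 + u'v/c²):
u = (0.573 + 0.177) / (1 + 0.573·0.177) = 0.7500/1.1013 = 0.6810
(Galilean addition would give +0.750c.)
Converting back: u = 0.6810 × 3.00 × 10^8 m/s.

2.04 × 10^8 m/s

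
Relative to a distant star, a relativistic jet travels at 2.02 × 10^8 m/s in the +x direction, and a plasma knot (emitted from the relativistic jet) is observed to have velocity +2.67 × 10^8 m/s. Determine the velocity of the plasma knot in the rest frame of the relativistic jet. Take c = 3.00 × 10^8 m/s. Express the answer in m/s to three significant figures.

v = 0.673c, u = 0.890c.
Invert the composition law: u' = (u − v)/(1 − uv/c²).
u' = (0.890 − 0.673) / (1 − (0.890)(0.673)) = 0.2167/0.4007 = 0.5407.
u' = 0.5407 × 3.00 × 10^8 m/s.

+1.62 × 10^8 m/s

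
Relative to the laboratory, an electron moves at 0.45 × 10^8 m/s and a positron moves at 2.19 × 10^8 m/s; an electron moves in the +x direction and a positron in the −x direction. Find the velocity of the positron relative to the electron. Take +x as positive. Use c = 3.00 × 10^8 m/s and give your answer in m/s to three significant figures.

β_A = 0.150, β_B = -0.730 (dividing each by c = 3.00 × 10^8 m/s).
Transform to A's frame with the inverse velocity-addition law: u' = (u − v)/(1 − uv/c²), taking u = β_B and v = β_A.
u' = (-0.730 − 0.150) / (1 − (0.150)(-0.730)) = -0.8800/1.1095 = -0.7932.
u' = -0.7932 × 3.00 × 10^8 m/s.

-2.38 × 10^8 m/s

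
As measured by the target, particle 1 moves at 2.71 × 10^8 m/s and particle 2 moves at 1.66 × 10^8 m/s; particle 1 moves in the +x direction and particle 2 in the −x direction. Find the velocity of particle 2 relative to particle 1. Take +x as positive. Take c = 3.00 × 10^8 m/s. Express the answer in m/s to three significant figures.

-2.91 × 10^8 m/s

β_A = 0.903, β_B = -0.553 (dividing each by c = 3.00 × 10^8 m/s).
Transform to A's frame with the inverse velocity-addition law: u' = (u − v)/(1 − uv/c²), taking u = β_B and v = β_A.
u' = (-0.553 − 0.903) / (1 − (0.903)(-0.553)) = -1.4567/1.4998 = -0.9712.
u' = -0.9712 × 3.00 × 10^8 m/s.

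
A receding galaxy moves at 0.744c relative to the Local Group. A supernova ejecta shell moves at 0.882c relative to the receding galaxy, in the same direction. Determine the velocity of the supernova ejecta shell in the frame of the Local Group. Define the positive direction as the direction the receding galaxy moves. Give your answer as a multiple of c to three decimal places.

0.982c

With v = 0.744 and u' = 0.882 (in units of c),
u = (u' + v)/(1 + u'v/c²):
u = (0.882 + 0.744) / (1 + 0.882·0.744) = 1.6260/1.6562 = 0.9818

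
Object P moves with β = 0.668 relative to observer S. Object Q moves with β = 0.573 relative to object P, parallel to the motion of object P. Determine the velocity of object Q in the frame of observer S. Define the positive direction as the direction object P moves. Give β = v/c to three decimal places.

With v = 0.668 and u' = 0.573 (in units of c),
u = (u' + v)/(1 + u'v/c²):
u = (0.573 + 0.668) / (1 + 0.573·0.668) = 1.2410/1.3828 = 0.8975
(Galilean addition would give +1.241c, exceeding c.)

β = 0.897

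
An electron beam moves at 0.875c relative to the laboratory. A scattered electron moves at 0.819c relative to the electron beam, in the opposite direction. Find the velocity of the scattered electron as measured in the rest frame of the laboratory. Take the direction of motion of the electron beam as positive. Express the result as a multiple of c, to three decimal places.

+0.198c

With v = 0.875 and u' = -0.819 (in units of c),
u = (u' + v)/(1 + u'v/c²):
u = (-0.819 + 0.875) / (1 + (-0.819)·0.875) = 0.0560/0.2834 = 0.1976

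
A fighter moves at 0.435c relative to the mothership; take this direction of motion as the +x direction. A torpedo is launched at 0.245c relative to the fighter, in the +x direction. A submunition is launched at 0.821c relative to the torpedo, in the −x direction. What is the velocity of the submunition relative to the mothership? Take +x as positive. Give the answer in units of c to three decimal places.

Apply u = (u' + v)/(1 + u'v/c²) successively, working outward toward the mothership.
Start: velocity of the fighter relative to the mothership = 0.4350c.
Compose with the torpedo (u' = 0.245 in the fighter frame): u_1 = (0.245 + 0.435) / (1 + 0.245·0.435) = 0.6800/1.1066 = 0.6145.
Compose with the submunition (u' = -0.821 in the torpedo frame): u_2 = (-0.821 + 0.615) / (1 + (-0.821)·0.615) = -0.2065/0.4955 = -0.4167.

-0.417c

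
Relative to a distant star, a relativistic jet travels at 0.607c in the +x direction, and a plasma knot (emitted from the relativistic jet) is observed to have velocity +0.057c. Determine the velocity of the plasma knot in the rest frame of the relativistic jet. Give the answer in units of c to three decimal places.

Invert the composition law: u' = (u − v)/(1 − uv/c²).
u' = (0.057 − 0.607) / (1 − (0.057)(0.607)) = -0.5500/0.9654 = -0.5697.

-0.570c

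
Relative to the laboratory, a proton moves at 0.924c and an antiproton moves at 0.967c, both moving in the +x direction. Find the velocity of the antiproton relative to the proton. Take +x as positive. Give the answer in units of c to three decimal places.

β_A = 0.924, β_B = 0.967.
Transform to A's frame with the inverse velocity-addition law: u' = (u − v)/(1 − uv/c²), taking u = β_B and v = β_A.
u' = (0.967 − 0.924) / (1 − (0.924)(0.967)) = 0.0430/0.1065 = 0.4038.

+0.404c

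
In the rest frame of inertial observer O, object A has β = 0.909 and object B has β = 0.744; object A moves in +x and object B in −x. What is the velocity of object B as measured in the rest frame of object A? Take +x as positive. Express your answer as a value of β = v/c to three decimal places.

β = -0.986

β_A = 0.909, β_B = -0.744.
Transform to A's frame with the inverse velocity-addition law: u' = (u − v)/(1 − uv/c²), taking u = β_B and v = β_A.
u' = (-0.744 − 0.909) / (1 − (0.909)(-0.744)) = -1.6530/1.6763 = -0.9861.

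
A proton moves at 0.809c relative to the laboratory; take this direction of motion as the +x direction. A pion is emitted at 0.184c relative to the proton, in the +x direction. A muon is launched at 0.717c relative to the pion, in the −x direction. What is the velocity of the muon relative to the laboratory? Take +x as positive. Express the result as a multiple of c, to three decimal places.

Apply u = (u' + v)/(1 + u'v/c²) successively, working outward toward the laboratory.
Start: velocity of the proton relative to the laboratory = 0.8090c.
Compose with the pion (u' = 0.184 in the proton frame): u_1 = (0.184 + 0.809) / (1 + 0.184·0.809) = 0.9930/1.1489 = 0.8643.
Compose with the muon (u' = -0.717 in the pion frame): u_2 = (-0.717 + 0.864) / (1 + (-0.717)·0.864) = 0.1473/0.3803 = 0.3875.

+0.387c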